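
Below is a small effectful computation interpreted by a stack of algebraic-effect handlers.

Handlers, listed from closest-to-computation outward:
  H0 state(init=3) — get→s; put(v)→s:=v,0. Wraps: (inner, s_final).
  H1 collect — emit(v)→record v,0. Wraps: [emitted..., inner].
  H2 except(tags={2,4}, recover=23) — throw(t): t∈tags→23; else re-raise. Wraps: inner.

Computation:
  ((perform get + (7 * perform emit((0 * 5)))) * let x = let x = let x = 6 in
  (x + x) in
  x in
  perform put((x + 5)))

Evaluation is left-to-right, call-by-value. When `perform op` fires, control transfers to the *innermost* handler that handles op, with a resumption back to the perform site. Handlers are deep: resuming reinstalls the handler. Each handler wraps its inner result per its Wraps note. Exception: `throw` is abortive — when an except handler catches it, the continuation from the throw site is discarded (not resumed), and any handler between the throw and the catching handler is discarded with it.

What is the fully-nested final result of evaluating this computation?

Working:
get @ H0 ⇒ 3
emit(0) @ H1 ⇒ out+=0
put(17) @ H0 ⇒ s:=17
H0 returns (0, 17)
H1 returns [0, (0, 17)]
H2 returns [0, (0, 17)]
= [0, (0, 17)]

Answer: [0, (0, 17)]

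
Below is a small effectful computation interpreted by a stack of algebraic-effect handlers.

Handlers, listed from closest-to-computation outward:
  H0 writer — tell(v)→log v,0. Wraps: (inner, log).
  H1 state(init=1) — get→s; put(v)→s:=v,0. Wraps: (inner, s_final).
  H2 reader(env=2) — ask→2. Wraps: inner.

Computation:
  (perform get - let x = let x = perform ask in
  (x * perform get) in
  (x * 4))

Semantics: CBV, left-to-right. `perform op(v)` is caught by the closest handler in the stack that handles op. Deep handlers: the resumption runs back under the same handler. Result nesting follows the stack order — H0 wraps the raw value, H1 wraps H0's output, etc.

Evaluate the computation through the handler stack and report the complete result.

Answer: ((-7, ()), 1)

Working:
get @ H1 ⇒ 1
ask @ H2 ⇒ 2
get @ H1 ⇒ 1
H0 returns (-7, ())
H1 returns ((-7, ()), 1)
H2 returns ((-7, ()), 1)
= ((-7, ()), 1)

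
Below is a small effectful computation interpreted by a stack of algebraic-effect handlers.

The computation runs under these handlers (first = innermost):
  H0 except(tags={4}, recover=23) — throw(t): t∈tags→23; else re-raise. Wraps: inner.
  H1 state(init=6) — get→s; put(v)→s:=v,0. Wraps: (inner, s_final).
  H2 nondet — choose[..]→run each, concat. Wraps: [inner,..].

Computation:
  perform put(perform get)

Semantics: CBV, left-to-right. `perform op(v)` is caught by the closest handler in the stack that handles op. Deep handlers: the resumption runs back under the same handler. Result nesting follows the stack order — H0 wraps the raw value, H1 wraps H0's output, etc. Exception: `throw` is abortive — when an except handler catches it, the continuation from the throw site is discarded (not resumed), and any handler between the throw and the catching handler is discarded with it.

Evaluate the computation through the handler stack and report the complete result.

Working:
get @ H1 ⇒ 6
put(6) @ H1 ⇒ s:=6
H0 returns 0
H1 returns (0, 6)
H2 returns [(0, 6)]
= [(0, 6)]

Answer: [(0, 6)]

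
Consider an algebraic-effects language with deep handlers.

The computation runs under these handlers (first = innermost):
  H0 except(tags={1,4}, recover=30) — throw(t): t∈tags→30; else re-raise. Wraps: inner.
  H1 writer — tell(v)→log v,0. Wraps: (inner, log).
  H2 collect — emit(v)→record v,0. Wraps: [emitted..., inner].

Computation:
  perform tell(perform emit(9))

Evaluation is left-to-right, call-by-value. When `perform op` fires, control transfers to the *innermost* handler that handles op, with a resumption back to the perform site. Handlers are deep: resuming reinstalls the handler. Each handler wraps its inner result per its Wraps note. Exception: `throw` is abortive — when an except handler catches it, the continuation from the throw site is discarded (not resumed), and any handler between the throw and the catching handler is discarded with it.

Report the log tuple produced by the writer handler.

Answer: (0)

Step-by-step:
emit(9) @ H2 ⇒ out+=9
tell(0) @ H1 ⇒ log+=0
H0 returns 0
H1 returns (0, (0))
H2 returns [9, (0, (0))]
= [9, (0, (0))]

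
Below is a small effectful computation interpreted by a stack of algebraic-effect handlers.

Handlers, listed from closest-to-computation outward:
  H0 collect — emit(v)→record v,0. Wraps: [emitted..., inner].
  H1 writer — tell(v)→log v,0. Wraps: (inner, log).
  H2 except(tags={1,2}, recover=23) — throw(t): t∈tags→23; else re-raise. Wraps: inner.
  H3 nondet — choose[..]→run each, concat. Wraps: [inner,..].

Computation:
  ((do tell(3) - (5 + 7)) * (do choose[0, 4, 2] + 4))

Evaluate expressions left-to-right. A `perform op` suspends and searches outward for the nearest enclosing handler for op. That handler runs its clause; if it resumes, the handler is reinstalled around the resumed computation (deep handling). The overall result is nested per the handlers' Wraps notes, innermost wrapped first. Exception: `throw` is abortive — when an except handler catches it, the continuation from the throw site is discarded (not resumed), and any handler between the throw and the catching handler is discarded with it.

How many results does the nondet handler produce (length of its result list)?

Working:
tell(3) @ H1 ⇒ log+=3
choose[0, 4, 2] @ H3
  branch[0] choose=0:
    H0 returns [-48]
    H1 returns ([-48], (3))
    H2 returns ([-48], (3))
    H3 returns [([-48], (3))]
  branch[1] choose=4:
    H0 returns [-96]
    H1 returns ([-96], (3))
    H2 returns ([-96], (3))
    H3 returns [([-96], (3))]
  branch[2] choose=2:
    H0 returns [-72]
    H1 returns ([-72], (3))
    H2 returns ([-72], (3))
    H3 returns [([-72], (3))]
= [([-48], (3)), ([-96], (3)), ([-72], (3))]

Answer: 3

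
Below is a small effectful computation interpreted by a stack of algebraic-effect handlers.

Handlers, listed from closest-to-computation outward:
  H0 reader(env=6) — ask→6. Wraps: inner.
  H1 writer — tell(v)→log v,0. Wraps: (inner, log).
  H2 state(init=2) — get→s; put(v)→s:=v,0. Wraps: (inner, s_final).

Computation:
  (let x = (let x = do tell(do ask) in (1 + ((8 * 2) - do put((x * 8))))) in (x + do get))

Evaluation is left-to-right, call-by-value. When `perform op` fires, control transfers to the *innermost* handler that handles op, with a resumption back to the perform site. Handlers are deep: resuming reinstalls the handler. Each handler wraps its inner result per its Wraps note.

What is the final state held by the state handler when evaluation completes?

Answer: 0

Step-by-step:
ask @ H0 ⇒ 6
tell(6) @ H1 ⇒ log+=6
put(0) @ H2 ⇒ s:=0
get @ H2 ⇒ 0
H0 returns 17
H1 returns (17, (6))
H2 returns ((17, (6)), 0)
= ((17, (6)), 0)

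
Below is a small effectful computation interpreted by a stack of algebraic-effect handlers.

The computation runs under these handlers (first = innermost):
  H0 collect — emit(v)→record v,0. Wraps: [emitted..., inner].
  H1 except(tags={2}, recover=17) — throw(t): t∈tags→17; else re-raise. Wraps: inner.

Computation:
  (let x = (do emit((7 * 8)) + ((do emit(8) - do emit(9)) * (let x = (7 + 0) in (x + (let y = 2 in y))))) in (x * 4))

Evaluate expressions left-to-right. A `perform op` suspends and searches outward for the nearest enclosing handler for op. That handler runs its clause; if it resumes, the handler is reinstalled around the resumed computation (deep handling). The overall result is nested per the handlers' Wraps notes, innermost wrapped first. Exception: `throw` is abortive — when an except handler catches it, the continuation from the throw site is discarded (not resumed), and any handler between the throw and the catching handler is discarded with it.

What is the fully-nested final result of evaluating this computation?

Answer: [56, 8, 9, 0]

Working:
emit(56) @ H0 ⇒ out+=56
emit(8) @ H0 ⇒ out+=8
emit(9) @ H0 ⇒ out+=9
H0 returns [56, 8, 9, 0]
H1 returns [56, 8, 9, 0]
= [56, 8, 9, 0]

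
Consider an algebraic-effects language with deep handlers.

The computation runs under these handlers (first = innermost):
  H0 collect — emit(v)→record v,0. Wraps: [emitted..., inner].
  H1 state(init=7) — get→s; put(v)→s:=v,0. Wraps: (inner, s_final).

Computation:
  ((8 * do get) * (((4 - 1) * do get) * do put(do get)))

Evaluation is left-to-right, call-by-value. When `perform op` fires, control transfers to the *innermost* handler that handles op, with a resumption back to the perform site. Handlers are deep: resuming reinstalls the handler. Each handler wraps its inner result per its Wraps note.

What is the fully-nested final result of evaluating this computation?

Answer: ([0], 7)

Step-by-step:
get @ H1 ⇒ 7
get @ H1 ⇒ 7
get @ H1 ⇒ 7
put(7) @ H1 ⇒ s:=7
H0 returns [0]
H1 returns ([0], 7)
= ([0], 7)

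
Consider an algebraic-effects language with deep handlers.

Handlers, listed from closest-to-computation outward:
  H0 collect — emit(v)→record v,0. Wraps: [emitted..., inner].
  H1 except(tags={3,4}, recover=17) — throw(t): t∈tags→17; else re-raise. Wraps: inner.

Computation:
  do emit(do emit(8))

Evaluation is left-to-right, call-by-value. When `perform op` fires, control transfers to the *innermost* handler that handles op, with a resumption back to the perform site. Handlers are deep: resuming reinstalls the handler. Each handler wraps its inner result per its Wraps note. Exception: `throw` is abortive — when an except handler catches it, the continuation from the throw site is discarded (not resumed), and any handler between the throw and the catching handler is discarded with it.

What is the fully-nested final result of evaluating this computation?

Answer: [8, 0, 0]

Evaluation trace:
emit(8) @ H0 ⇒ out+=8
emit(0) @ H0 ⇒ out+=0
H0 returns [8, 0, 0]
H1 returns [8, 0, 0]
= [8, 0, 0]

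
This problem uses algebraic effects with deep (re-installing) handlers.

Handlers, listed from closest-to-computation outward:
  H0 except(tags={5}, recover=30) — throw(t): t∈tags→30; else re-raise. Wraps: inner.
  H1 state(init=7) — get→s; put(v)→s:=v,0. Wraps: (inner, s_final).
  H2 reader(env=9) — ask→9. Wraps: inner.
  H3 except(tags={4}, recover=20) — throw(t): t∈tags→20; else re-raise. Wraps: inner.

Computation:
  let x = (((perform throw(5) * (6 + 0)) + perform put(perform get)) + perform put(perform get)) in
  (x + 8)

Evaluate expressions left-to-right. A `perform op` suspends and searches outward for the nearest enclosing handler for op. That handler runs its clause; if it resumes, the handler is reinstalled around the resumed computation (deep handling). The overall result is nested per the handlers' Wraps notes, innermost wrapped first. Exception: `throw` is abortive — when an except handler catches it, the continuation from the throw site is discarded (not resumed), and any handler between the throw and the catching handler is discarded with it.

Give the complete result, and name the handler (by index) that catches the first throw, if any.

Answer: (30, 7) ; first throw caught by: H0

Evaluation trace:
throw(5) @ H0 caught ⇒ 30
H1 returns (30, 7)
H2 returns (30, 7)
H3 returns (30, 7)
= (30, 7)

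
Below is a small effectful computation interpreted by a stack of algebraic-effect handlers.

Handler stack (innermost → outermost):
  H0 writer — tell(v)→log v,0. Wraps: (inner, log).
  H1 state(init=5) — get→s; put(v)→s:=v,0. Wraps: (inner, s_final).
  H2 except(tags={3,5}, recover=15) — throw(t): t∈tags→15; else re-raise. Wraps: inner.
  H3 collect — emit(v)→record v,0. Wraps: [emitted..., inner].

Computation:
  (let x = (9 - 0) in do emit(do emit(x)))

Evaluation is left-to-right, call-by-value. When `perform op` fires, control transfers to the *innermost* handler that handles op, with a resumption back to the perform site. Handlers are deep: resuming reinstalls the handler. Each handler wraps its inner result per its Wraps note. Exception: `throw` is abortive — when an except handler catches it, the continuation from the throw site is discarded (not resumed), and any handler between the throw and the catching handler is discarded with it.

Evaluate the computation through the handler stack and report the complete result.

Working:
emit(9) @ H3 ⇒ out+=9
emit(0) @ H3 ⇒ out+=0
H0 returns (0, ())
H1 returns ((0, ()), 5)
H2 returns ((0, ()), 5)
H3 returns [9, 0, ((0, ()), 5)]
= [9, 0, ((0, ()), 5)]

Answer: [9, 0, ((0, ()), 5)]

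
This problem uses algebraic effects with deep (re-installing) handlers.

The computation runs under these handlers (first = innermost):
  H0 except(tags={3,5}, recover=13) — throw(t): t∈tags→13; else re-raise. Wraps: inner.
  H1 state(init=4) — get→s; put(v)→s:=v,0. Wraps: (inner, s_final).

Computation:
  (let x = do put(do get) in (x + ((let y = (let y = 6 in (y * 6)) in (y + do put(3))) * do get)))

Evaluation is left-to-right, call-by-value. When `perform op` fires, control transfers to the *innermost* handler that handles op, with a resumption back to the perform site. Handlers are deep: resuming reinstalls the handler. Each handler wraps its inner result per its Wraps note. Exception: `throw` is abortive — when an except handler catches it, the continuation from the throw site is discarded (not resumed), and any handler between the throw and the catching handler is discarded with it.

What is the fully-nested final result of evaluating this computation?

Answer: (108, 3)

Step-by-step:
get @ H1 ⇒ 4
put(4) @ H1 ⇒ s:=4
put(3) @ H1 ⇒ s:=3
get @ H1 ⇒ 3
H0 returns 108
H1 returns (108, 3)
= (108, 3)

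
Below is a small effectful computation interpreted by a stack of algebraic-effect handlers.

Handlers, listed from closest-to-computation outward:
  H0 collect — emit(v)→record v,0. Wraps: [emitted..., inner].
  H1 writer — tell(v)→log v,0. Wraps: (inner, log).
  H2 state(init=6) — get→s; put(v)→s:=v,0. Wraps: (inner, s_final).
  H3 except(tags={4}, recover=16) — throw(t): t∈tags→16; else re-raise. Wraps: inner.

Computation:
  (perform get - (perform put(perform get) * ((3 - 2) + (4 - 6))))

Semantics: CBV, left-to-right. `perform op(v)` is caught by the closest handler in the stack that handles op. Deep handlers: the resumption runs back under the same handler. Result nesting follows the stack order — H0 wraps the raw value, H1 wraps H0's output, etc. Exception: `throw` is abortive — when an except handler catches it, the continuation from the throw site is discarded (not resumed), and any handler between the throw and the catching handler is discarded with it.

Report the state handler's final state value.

Evaluation trace:
get @ H2 ⇒ 6
get @ H2 ⇒ 6
put(6) @ H2 ⇒ s:=6
H0 returns [6]
H1 returns ([6], ())
H2 returns (([6], ()), 6)
H3 returns (([6], ()), 6)
= (([6], ()), 6)

Answer: 6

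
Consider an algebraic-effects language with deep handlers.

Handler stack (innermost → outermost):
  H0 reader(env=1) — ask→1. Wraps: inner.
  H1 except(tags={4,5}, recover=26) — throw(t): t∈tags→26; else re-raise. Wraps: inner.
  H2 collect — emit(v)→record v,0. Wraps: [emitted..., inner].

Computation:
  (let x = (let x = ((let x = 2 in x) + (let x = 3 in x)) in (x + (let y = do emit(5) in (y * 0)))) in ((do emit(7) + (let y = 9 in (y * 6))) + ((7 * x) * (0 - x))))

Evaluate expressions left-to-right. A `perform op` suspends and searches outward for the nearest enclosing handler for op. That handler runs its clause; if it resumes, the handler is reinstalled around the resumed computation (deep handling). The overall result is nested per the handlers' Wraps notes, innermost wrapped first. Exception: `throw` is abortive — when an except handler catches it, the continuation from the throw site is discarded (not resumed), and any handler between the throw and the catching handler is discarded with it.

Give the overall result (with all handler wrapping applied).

Working:
emit(5) @ H2 ⇒ out+=5
emit(7) @ H2 ⇒ out+=7
H0 returns -121
H1 returns -121
H2 returns [5, 7, -121]
= [5, 7, -121]

Answer: [5, 7, -121]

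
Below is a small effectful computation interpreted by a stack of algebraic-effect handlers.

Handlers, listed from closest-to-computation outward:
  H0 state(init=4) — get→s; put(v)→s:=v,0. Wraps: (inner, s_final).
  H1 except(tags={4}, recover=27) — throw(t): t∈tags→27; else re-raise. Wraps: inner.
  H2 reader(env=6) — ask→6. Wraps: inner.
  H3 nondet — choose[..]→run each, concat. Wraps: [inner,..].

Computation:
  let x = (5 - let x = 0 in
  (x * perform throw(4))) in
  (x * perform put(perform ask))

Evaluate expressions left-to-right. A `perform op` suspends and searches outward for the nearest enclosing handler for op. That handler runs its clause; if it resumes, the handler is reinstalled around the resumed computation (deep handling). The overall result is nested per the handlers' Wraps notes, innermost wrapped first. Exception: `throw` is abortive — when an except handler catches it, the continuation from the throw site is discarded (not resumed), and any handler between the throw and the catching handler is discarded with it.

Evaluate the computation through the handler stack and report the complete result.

Answer: [27]

Evaluation trace:
throw(4) @ H1 caught ⇒ 27
H2 returns 27
H3 returns [27]
= [27]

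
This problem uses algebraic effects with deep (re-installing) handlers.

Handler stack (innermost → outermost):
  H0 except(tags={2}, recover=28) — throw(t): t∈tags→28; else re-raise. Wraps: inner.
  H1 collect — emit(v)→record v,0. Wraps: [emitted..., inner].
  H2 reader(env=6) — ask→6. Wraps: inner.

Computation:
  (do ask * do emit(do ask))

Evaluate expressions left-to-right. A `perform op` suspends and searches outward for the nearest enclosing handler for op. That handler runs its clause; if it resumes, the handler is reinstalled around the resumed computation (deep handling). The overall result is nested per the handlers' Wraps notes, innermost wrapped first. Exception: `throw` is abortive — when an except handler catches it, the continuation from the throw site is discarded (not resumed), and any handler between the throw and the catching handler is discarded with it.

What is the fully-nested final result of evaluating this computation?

Working:
ask @ H2 ⇒ 6
ask @ H2 ⇒ 6
emit(6) @ H1 ⇒ out+=6
H0 returns 0
H1 returns [6, 0]
H2 returns [6, 0]
= [6, 0]

Answer: [6, 0]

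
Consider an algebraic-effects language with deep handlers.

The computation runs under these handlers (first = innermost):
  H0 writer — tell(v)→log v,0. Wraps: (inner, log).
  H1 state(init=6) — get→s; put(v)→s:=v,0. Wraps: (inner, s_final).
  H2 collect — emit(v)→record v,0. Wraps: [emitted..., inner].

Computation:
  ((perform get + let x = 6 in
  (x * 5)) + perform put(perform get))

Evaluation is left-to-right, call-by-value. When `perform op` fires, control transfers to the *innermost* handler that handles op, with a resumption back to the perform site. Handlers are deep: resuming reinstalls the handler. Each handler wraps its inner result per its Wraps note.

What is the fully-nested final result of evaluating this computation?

Step-by-step:
get @ H1 ⇒ 6
get @ H1 ⇒ 6
put(6) @ H1 ⇒ s:=6
H0 returns (36, ())
H1 returns ((36, ()), 6)
H2 returns [((36, ()), 6)]
= [((36, ()), 6)]

Answer: [((36, ()), 6)]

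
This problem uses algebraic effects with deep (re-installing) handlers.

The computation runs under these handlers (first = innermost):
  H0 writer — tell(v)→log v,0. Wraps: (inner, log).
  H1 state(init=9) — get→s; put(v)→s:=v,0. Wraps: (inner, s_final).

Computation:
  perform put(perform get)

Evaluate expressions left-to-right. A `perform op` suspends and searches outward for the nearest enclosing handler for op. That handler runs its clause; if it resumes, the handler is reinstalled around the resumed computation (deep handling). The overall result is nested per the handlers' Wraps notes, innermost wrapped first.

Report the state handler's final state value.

Step-by-step:
get @ H1 ⇒ 9
put(9) @ H1 ⇒ s:=9
H0 returns (0, ())
H1 returns ((0, ()), 9)
= ((0, ()), 9)

Answer: 9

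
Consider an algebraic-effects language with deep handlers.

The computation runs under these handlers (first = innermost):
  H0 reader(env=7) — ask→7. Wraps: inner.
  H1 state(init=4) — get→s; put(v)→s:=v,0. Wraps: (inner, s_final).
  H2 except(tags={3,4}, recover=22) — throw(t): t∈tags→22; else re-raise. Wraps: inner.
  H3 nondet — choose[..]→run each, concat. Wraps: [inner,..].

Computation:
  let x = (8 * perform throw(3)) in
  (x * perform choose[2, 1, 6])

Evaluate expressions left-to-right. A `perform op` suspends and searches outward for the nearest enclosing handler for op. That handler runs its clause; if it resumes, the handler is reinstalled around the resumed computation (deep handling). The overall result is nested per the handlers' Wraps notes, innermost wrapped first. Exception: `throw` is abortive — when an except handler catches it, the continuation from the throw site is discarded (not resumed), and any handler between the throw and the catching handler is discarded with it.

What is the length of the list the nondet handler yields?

Step-by-step:
throw(3) @ H2 caught ⇒ 22
H3 returns [22]
= [22]

Answer: 1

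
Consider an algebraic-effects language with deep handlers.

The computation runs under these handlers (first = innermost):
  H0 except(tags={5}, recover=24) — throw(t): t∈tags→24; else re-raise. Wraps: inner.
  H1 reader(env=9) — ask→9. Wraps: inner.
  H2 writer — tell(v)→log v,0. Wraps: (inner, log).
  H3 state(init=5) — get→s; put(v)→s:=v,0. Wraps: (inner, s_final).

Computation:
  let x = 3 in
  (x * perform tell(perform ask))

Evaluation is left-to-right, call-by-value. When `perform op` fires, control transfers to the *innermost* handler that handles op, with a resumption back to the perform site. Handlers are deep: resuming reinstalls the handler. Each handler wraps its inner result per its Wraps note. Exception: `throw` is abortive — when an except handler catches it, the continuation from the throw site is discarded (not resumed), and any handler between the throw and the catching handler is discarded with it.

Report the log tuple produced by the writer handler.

Evaluation trace:
ask @ H1 ⇒ 9
tell(9) @ H2 ⇒ log+=9
H0 returns 0
H1 returns 0
H2 returns (0, (9))
H3 returns ((0, (9)), 5)
= ((0, (9)), 5)

Answer: (9)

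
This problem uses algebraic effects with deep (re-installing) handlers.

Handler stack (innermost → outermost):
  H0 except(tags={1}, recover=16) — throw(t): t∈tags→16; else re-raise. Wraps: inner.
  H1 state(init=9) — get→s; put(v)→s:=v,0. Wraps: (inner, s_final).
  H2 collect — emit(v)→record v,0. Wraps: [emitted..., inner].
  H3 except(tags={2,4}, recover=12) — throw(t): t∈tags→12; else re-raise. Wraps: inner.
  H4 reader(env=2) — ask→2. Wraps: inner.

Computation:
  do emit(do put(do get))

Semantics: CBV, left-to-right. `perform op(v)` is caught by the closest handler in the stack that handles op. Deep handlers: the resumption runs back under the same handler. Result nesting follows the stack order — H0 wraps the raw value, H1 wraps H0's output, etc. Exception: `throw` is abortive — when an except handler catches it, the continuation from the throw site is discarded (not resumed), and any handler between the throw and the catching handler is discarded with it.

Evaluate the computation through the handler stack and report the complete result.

Step-by-step:
get @ H1 ⇒ 9
put(9) @ H1 ⇒ s:=9
emit(0) @ H2 ⇒ out+=0
H0 returns 0
H1 returns (0, 9)
H2 returns [0, (0, 9)]
H3 returns [0, (0, 9)]
H4 returns [0, (0, 9)]
= [0, (0, 9)]

Answer: [0, (0, 9)]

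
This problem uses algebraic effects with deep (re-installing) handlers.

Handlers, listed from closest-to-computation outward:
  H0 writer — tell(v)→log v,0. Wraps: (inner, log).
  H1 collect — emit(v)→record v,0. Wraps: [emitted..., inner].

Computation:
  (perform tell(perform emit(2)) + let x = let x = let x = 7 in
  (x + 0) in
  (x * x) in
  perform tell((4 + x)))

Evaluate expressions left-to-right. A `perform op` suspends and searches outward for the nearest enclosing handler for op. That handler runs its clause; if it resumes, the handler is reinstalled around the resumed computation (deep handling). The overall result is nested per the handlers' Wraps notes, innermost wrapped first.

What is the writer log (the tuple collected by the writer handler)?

Answer: (0, 53)

Working:
emit(2) @ H1 ⇒ out+=2
tell(0) @ H0 ⇒ log+=0
tell(53) @ H0 ⇒ log+=53
H0 returns (0, (0, 53))
H1 returns [2, (0, (0, 53))]
= [2, (0, (0, 53))]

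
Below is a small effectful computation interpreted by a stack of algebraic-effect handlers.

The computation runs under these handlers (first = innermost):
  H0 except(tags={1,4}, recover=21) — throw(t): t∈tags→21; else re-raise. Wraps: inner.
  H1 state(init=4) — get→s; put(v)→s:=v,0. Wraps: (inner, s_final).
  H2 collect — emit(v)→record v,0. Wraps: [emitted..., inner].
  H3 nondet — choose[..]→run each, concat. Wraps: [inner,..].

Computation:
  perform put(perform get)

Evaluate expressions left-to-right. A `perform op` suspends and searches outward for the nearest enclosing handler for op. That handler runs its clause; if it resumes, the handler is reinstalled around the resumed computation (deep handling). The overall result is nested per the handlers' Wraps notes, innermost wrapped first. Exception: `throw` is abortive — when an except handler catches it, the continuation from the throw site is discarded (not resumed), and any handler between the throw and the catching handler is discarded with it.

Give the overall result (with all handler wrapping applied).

Evaluation trace:
get @ H1 ⇒ 4
put(4) @ H1 ⇒ s:=4
H0 returns 0
H1 returns (0, 4)
H2 returns [(0, 4)]
H3 returns [[(0, 4)]]
= [[(0, 4)]]

Answer: [[(0, 4)]]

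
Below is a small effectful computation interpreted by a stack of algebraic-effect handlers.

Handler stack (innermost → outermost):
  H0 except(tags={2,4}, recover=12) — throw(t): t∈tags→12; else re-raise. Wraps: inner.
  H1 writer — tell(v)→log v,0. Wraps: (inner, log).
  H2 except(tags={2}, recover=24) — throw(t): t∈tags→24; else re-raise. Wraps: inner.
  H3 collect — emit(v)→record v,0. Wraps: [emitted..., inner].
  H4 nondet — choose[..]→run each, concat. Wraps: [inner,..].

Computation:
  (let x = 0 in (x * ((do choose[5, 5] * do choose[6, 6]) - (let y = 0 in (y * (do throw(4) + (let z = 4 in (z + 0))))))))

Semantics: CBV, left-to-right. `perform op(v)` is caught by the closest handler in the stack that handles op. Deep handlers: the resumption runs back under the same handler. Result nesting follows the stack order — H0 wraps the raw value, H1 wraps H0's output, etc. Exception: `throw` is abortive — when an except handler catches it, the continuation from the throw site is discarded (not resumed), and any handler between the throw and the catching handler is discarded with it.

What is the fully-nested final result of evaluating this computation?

Answer: [[(12, ())], [(12, ())], [(12, ())], [(12, ())]]

Working:
choose[5, 5] @ H4
  branch[0] choose=5:
    choose[6, 6] @ H4
      branch[0] choose=6:
        throw(4) @ H0 caught ⇒ 12
        H1 returns (12, ())
        H2 returns (12, ())
        H3 returns [(12, ())]
        H4 returns [[(12, ())]]
      branch[1] choose=6:
        throw(4) @ H0 caught ⇒ 12
        H1 returns (12, ())
        H2 returns (12, ())
        H3 returns [(12, ())]
        H4 returns [[(12, ())]]
  branch[1] choose=5:
    choose[6, 6] @ H4
      branch[0] choose=6:
        throw(4) @ H0 caught ⇒ 12
        H1 returns (12, ())
        H2 returns (12, ())
        H3 returns [(12, ())]
        H4 returns [[(12, ())]]
      branch[1] choose=6:
        throw(4) @ H0 caught ⇒ 12
        H1 returns (12, ())
        H2 returns (12, ())
        H3 returns [(12, ())]
        H4 returns [[(12, ())]]
= [[(12, ())], [(12, ())], [(12, ())], [(12, ())]]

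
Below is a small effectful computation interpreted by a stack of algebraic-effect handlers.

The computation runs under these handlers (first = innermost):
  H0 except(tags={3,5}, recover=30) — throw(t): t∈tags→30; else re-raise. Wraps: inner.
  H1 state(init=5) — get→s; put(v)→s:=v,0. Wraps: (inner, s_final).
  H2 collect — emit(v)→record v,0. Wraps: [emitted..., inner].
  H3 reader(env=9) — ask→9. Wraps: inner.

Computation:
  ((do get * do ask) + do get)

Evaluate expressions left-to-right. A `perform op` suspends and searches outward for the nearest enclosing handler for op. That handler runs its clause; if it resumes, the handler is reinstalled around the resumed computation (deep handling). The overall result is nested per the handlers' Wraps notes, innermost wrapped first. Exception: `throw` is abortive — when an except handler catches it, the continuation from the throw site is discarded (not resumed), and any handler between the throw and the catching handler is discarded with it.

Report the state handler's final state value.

Answer: 5

Evaluation trace:
get @ H1 ⇒ 5
ask @ H3 ⇒ 9
get @ H1 ⇒ 5
H0 returns 50
H1 returns (50, 5)
H2 returns [(50, 5)]
H3 returns [(50, 5)]
= [(50, 5)]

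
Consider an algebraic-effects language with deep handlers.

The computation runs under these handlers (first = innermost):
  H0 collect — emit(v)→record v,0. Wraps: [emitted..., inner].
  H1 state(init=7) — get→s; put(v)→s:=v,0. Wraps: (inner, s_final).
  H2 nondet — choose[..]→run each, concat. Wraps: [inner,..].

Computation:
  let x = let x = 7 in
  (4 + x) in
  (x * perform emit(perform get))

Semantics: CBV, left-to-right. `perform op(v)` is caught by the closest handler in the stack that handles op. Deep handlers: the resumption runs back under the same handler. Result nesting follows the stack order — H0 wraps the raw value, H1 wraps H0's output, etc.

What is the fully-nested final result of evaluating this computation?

Answer: [([7, 0], 7)]

Evaluation trace:
get @ H1 ⇒ 7
emit(7) @ H0 ⇒ out+=7
H0 returns [7, 0]
H1 returns ([7, 0], 7)
H2 returns [([7, 0], 7)]
= [([7, 0], 7)]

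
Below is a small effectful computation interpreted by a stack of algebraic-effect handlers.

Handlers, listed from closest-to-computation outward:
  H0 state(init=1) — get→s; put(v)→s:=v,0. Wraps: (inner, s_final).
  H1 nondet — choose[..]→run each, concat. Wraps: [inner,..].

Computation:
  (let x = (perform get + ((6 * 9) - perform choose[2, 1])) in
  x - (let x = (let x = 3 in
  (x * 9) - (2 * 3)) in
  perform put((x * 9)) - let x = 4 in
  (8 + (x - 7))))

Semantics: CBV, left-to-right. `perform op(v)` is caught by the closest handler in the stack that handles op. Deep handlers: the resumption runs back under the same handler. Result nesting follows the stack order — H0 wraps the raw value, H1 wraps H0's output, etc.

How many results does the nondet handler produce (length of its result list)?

Answer: 2

Evaluation trace:
get @ H0 ⇒ 1
choose[2, 1] @ H1
  branch[0] choose=2:
    put(189) @ H0 ⇒ s:=189
    H0 returns (58, 189)
    H1 returns [(58, 189)]
  branch[1] choose=1:
    put(189) @ H0 ⇒ s:=189
    H0 returns (59, 189)
    H1 returns [(59, 189)]
= [(58, 189), (59, 189)]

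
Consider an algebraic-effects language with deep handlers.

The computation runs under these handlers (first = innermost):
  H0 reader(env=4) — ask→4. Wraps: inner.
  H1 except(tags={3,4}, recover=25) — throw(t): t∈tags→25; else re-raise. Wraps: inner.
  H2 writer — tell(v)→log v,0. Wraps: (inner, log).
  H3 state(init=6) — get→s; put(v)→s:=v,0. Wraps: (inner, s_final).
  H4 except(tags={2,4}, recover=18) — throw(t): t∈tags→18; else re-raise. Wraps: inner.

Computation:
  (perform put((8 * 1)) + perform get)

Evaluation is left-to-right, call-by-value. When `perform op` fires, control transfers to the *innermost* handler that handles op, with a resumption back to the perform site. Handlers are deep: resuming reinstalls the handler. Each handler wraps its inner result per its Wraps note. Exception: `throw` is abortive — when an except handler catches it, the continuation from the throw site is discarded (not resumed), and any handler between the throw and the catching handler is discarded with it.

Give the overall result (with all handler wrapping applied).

Answer: ((8, ()), 8)

Evaluation trace:
put(8) @ H3 ⇒ s:=8
get @ H3 ⇒ 8
H0 returns 8
H1 returns 8
H2 returns (8, ())
H3 returns ((8, ()), 8)
H4 returns ((8, ()), 8)
= ((8, ()), 8)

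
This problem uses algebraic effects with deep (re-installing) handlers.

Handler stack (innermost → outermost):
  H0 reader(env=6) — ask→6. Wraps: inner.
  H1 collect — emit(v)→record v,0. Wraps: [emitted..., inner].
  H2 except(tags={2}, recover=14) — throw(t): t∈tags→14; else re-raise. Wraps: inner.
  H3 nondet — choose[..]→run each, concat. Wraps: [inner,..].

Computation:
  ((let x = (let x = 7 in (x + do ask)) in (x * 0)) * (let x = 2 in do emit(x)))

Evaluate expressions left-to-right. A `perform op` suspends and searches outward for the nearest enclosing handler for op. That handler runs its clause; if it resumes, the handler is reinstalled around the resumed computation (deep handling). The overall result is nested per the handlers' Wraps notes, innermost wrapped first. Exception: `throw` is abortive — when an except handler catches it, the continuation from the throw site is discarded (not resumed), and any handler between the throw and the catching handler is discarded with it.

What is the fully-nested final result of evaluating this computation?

Step-by-step:
ask @ H0 ⇒ 6
emit(2) @ H1 ⇒ out+=2
H0 returns 0
H1 returns [2, 0]
H2 returns [2, 0]
H3 returns [[2, 0]]
= [[2, 0]]

Answer: [[2, 0]]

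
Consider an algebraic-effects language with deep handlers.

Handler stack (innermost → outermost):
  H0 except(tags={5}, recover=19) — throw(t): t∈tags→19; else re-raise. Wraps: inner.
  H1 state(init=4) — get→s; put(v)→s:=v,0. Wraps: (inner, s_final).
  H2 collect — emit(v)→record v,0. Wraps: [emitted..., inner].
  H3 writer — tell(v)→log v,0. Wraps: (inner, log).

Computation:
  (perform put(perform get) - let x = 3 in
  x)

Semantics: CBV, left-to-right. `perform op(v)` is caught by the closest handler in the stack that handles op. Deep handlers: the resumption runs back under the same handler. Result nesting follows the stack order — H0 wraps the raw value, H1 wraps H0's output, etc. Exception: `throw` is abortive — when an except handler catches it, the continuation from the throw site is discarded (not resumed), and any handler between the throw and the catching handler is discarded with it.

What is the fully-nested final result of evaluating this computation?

Evaluation trace:
get @ H1 ⇒ 4
put(4) @ H1 ⇒ s:=4
H0 returns -3
H1 returns (-3, 4)
H2 returns [(-3, 4)]
H3 returns ([(-3, 4)], ())
= ([(-3, 4)], ())

Answer: ([(-3, 4)], ())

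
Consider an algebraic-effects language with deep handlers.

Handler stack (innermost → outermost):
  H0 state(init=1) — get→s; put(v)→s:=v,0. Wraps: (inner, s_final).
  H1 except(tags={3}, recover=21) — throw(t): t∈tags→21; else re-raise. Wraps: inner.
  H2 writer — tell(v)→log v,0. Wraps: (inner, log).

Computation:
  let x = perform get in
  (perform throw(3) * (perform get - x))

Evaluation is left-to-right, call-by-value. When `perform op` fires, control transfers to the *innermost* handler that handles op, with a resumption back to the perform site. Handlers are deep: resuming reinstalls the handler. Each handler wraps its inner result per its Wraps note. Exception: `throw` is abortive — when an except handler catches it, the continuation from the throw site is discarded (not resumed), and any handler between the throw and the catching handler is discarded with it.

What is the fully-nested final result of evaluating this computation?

Answer: (21, ())

Evaluation trace:
get @ H0 ⇒ 1
throw(3) @ H1 caught ⇒ 21
H2 returns (21, ())
= (21, ())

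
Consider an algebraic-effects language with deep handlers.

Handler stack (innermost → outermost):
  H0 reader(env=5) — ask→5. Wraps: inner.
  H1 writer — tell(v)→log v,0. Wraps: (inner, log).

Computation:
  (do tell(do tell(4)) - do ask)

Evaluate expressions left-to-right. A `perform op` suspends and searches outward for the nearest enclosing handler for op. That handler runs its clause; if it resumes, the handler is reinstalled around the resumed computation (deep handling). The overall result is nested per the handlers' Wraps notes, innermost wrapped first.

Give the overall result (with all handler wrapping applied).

Answer: (-5, (4, 0))

Working:
tell(4) @ H1 ⇒ log+=4
tell(0) @ H1 ⇒ log+=0
ask @ H0 ⇒ 5
H0 returns -5
H1 returns (-5, (4, 0))
= (-5, (4, 0))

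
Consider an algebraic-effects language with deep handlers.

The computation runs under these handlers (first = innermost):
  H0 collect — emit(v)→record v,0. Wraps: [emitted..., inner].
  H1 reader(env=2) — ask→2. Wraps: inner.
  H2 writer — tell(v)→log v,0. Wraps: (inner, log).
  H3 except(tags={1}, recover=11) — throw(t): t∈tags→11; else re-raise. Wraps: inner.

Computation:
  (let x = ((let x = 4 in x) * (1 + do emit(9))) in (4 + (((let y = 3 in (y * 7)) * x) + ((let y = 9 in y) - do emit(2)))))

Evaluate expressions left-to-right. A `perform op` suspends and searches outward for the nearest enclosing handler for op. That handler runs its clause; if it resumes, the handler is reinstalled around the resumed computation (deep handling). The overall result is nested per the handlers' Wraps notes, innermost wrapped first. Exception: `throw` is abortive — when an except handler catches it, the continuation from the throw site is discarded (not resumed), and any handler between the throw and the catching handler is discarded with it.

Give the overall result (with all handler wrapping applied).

Step-by-step:
emit(9) @ H0 ⇒ out+=9
emit(2) @ H0 ⇒ out+=2
H0 returns [9, 2, 97]
H1 returns [9, 2, 97]
H2 returns ([9, 2, 97], ())
H3 returns ([9, 2, 97], ())
= ([9, 2, 97], ())

Answer: ([9, 2, 97], ())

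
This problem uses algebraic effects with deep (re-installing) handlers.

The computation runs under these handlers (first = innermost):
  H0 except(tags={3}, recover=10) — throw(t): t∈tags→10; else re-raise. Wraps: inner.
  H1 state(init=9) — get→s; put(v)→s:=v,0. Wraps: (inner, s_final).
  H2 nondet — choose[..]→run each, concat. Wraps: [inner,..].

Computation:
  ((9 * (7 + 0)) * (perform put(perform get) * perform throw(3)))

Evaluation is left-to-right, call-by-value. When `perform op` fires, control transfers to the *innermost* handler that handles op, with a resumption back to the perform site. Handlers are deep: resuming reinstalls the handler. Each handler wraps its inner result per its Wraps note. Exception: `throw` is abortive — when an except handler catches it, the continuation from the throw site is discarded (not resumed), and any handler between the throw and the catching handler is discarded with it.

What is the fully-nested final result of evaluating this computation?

Evaluation trace:
get @ H1 ⇒ 9
put(9) @ H1 ⇒ s:=9
throw(3) @ H0 caught ⇒ 10
H1 returns (10, 9)
H2 returns [(10, 9)]
= [(10, 9)]

Answer: [(10, 9)]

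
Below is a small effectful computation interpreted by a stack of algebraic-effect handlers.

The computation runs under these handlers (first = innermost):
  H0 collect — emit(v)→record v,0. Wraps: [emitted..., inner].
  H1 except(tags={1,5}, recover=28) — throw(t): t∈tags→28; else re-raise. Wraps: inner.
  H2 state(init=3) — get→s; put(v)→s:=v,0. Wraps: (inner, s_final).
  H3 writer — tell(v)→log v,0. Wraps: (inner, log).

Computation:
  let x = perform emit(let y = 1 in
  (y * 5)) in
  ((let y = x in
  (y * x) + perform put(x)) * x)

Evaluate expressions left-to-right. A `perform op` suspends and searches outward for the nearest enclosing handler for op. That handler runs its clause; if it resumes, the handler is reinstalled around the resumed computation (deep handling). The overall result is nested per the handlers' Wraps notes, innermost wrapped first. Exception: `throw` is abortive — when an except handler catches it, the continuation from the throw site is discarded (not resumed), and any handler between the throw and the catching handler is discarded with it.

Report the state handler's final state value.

Answer: 0

Step-by-step:
emit(5) @ H0 ⇒ out+=5
put(0) @ H2 ⇒ s:=0
H0 returns [5, 0]
H1 returns [5, 0]
H2 returns ([5, 0], 0)
H3 returns (([5, 0], 0), ())
= (([5, 0], 0), ())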